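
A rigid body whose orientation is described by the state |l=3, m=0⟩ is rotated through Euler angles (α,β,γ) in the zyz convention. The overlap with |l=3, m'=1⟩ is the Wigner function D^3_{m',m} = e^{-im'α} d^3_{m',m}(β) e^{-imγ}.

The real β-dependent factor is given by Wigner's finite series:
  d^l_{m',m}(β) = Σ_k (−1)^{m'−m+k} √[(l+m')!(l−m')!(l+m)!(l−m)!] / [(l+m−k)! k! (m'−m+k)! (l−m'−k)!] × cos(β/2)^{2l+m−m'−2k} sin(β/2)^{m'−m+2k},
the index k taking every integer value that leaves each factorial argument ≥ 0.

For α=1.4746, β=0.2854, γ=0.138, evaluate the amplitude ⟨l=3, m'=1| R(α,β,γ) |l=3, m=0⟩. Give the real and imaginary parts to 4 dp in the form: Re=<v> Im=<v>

Re=-0.0422 Im=0.4373

Split into d^3_{1,0}(β=0.2854) × two z-phases.
c=cos(0.2854/2)=0.989836, s=sin(0.2854/2)=0.142216; N=√[24·2·6·6]=41.569219
k∈{0,1,2} keeps every argument non-negative
  k=0: (−1)^1·41.5692/(12)·0.9898^5·0.1422^1 = -0.468118
  k=1: (−1)^2·41.5692/(4)·0.9898^3·0.1422^3 = +0.028990
  k=2: (−1)^3·41.5692/(12)·0.9898^1·0.1422^5 = -0.000199
d^3_{1,0}(0.2854) = -0.468118 +0.028990 -0.000199 = -0.439327
Attach z-rotation phases: D = e^{-i(1)(1.4746)}·(-0.439327)·e^{-i(0)(0.138)} = -0.042197+0.437296i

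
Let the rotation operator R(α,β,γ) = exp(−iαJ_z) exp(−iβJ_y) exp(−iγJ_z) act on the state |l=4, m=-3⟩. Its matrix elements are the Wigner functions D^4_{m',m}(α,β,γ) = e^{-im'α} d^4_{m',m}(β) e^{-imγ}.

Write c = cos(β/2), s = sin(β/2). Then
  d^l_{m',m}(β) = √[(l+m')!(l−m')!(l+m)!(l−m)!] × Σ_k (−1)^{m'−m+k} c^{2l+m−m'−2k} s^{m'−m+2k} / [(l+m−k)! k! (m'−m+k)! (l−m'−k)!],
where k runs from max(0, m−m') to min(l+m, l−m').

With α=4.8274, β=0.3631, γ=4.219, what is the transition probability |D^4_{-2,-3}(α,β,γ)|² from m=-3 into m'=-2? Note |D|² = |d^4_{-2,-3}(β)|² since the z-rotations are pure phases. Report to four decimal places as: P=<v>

P=0.2924

First d^4_{-2,-3}(β=0.3631), then the phase factors e^{-i(-2)α} and e^{-i(-3)γ}:
With c≡cos(β/2)=0.983565 and s≡sin(β/2)=0.180554, N=[2·720·1·5040]^{1/2}=2693.993318
k∈{0,1} keeps every argument non-negative
  k=0: (−1)^1·2693.9933/(720)·0.9836^7·0.1806^1 = -0.601580
  k=1: (−1)^2·2693.9933/(240)·0.9836^5·0.1806^3 = +0.060817
d^4_{-2,-3}(0.3631) = -0.601580 +0.060817 = -0.540763
|D^4_{-2,-3}|² = |d^4_{-2,-3}(β)|² = (-0.540763)² = 0.292425 (the z-rotation phases have unit modulus)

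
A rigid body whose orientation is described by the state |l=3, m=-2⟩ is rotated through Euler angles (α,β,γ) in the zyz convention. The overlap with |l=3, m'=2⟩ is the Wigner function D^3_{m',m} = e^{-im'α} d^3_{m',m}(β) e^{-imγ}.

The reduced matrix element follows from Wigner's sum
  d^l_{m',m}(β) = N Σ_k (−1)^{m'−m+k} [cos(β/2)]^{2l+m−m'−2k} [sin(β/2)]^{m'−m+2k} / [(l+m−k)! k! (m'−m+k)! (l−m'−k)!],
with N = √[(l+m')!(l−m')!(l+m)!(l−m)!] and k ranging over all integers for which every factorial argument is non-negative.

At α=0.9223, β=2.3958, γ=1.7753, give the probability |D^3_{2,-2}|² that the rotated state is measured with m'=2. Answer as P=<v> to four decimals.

Split into d^3_{2,-2}(β=2.3958) × two z-phases.
c=cos(2.3958/2)=0.364314, s=sin(2.3958/2)=0.931276; N=√[120·1·1·120]=120.000000
The bounds max(0,m−m')=0 and min(l+m,l−m')=1 give 2 terms
  k=0: (−1)^4·120.0000/(24)·0.3643^2·0.9313^4 = +0.499156
  k=1: (−1)^5·120.0000/(120)·0.3643^0·0.9313^6 = -0.652335
d^3_{2,-2}(2.3958) = +0.499156 -0.652335 = -0.153179
|D^3_{2,-2}|² = |d^3_{2,-2}(β)|² = (-0.153179)² = 0.023464 (the z-rotation phases have unit modulus)

P=0.0235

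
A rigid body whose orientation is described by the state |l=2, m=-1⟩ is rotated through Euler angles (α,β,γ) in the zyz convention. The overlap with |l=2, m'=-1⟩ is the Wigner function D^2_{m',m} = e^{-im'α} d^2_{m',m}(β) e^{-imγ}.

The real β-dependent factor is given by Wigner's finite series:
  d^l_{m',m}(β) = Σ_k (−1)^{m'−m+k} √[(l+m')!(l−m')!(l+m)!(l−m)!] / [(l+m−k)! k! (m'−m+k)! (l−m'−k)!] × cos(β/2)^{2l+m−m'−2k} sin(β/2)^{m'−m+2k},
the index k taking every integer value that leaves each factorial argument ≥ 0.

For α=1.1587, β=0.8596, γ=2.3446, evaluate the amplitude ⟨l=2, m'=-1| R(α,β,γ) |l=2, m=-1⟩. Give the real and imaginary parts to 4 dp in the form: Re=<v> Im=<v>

Re=-0.2361 Im=-0.0893

D^2_{-1,-1}(1.1587,0.8596,2.3446) = e^{-i·-1·1.1587}·d^2_{-1,-1}(0.8596)·e^{-i·-1·2.3446}. Compute d first:
With c≡cos(β/2)=0.909049 and s≡sin(β/2)=0.416689, N=[1·6·1·6]^{1/2}=6.000000
The bounds max(0,m−m')=0 and min(l+m,l−m')=1 give 2 terms
  k=0: (−1)^0·6.0000/(6)·0.9090^4·0.4167^0 = +0.682888
  k=1: (−1)^1·6.0000/(2)·0.9090^2·0.4167^2 = -0.430447
d^2_{-1,-1}(0.8596) = +0.682888 -0.430447 = +0.252441
Attach z-rotation phases: D = e^{-i(-1)(1.1587)}·(+0.252441)·e^{-i(-1)(2.3446)} = -0.236106-0.089332i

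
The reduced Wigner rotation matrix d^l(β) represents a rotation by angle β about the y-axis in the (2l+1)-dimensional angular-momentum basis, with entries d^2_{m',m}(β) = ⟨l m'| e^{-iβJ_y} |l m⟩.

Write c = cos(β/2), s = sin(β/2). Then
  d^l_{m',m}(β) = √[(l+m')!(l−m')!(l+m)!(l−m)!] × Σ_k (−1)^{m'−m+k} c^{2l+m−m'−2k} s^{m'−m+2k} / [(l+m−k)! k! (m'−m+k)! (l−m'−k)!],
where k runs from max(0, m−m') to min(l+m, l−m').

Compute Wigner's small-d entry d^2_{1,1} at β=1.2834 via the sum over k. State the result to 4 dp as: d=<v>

d^2_{1,1}(β=1.2834) via Wigner's sum:
With c≡cos(β/2)=0.801079 and s≡sin(β/2)=0.598558, N=[6·1·6·1]^{1/2}=6.000000
k∈{0,1} keeps every argument non-negative
  k=0: (−1)^0·6.0000/(6)·0.8011^4·0.5986^0 = +0.411815
  k=1: (−1)^1·6.0000/(2)·0.8011^2·0.5986^2 = -0.689739
d^2_{1,1}(1.2834) = +0.411815 -0.689739 = -0.277924

d=-0.2779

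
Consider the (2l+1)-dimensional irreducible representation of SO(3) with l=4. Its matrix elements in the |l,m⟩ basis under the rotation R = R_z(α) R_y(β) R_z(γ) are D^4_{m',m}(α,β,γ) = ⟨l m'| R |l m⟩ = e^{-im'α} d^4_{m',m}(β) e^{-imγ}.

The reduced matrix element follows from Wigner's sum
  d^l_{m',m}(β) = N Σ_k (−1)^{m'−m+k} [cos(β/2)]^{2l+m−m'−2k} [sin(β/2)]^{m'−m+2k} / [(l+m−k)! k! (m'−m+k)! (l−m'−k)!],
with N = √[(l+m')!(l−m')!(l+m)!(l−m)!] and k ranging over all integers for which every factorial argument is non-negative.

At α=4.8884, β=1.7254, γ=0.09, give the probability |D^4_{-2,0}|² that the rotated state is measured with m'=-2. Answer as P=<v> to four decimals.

P=0.1036

First d^4_{-2,0}(β=1.7254), then the phase factors e^{-i(-2)α} and e^{-i(0)γ}:
c=cos(1.7254/2)=0.650389, s=sin(1.7254/2)=0.759601; N=√[2·720·24·24]=910.735966
k∈{2,3,4} keeps every argument non-negative
  k=2: (−1)^0·910.7360/(96)·0.6504^6·0.7596^2 = +0.414316
  k=3: (−1)^1·910.7360/(36)·0.6504^4·0.7596^4 = -1.507042
  k=4: (−1)^2·910.7360/(96)·0.6504^2·0.7596^6 = +0.770871
d^4_{-2,0}(1.7254) = +0.414316 -1.507042 +0.770871 = -0.321855
|D^4_{-2,0}|² = |d^4_{-2,0}(β)|² = (-0.321855)² = 0.103591 (the z-rotation phases have unit modulus)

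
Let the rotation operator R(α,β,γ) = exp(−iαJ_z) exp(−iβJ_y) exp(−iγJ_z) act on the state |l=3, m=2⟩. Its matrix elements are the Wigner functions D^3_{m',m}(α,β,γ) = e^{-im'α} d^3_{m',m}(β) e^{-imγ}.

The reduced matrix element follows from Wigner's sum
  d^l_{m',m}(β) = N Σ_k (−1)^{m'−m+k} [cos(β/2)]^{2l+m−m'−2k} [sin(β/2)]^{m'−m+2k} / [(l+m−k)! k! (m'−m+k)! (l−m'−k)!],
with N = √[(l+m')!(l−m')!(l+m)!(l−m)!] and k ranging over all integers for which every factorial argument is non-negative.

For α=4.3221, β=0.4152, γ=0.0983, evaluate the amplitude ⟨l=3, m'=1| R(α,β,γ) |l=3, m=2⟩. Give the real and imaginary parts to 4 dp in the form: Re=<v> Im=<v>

Re=-0.1026 Im=0.5229

D^3_{1,2}(4.3221,0.4152,0.0983) = e^{-i·1·4.3221}·d^3_{1,2}(0.4152)·e^{-i·2·0.0983}. Compute d first:
Half-angle: c=0.978528, s=0.206112. N=√(24·2·120·1)=75.894664
The bounds max(0,m−m')=1 and min(l+m,l−m')=2 give 2 terms
  k=1: (−1)^0·75.8947/(24)·0.9785^5·0.2061^1 = +0.584750
  k=2: (−1)^1·75.8947/(12)·0.9785^3·0.2061^3 = -0.051887
d^3_{1,2}(0.4152) = +0.584750 -0.051887 = +0.532863
Attach z-rotation phases: D = e^{-i(1)(4.3221)}·(+0.532863)·e^{-i(2)(0.0983)} = -0.102566+0.522899i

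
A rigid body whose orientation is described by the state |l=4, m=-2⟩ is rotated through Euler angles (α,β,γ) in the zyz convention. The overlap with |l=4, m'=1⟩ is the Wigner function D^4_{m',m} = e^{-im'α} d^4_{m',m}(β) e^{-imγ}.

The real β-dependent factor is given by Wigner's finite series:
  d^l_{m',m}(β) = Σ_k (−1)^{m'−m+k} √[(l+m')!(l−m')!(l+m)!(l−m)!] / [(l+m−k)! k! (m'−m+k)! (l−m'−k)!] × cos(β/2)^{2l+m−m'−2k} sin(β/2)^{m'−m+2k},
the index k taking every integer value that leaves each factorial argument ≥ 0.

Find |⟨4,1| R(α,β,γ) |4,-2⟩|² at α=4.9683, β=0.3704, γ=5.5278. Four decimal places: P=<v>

First d^4_{1,-2}(β=0.3704), then the phase factors e^{-i(1)α} and e^{-i(-2)γ}:
Half-angle: c=0.982899, s=0.184143. N=√(120·6·2·720)=1018.233765
k∈{0,1,2} keeps every argument non-negative
  k=0: (−1)^3·1018.2338/(72)·0.9829^5·0.1841^3 = -0.081008
  k=1: (−1)^4·1018.2338/(48)·0.9829^3·0.1841^5 = +0.004265
  k=2: (−1)^5·1018.2338/(240)·0.9829^1·0.1841^7 = -0.000030
d^4_{1,-2}(0.3704) = -0.081008 +0.004265 -0.000030 = -0.076773
|D^4_{1,-2}|² = |d^4_{1,-2}(β)|² = (-0.076773)² = 0.005894 (the z-rotation phases have unit modulus)

P=0.0059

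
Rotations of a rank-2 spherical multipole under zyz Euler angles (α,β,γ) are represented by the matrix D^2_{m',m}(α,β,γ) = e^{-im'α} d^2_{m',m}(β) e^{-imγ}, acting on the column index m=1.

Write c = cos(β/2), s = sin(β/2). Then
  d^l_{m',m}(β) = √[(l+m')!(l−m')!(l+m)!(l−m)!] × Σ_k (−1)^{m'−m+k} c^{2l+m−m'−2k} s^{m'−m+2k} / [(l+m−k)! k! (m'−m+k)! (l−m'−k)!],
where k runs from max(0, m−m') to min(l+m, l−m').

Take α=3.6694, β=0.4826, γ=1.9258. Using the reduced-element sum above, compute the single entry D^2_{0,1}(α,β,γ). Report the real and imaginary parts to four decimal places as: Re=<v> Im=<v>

Split into d^2_{0,1}(β=0.4826) × two z-phases.
Half-angle: c=0.971028, s=0.238965. N=√(2·2·6·1)=4.898979
The bounds max(0,m−m')=1 and min(l+m,l−m')=2 give 2 terms
  k=1: (−1)^0·4.8990/(2)·0.9710^3·0.2390^1 = +0.535927
  k=2: (−1)^1·4.8990/(2)·0.9710^1·0.2390^3 = -0.032457
d^2_{0,1}(0.4826) = +0.535927 -0.032457 = +0.503470
Phases: e^{-i·(0)·3.6694}=+1.000000+0.000000i, e^{-i·(1)·1.9258}=-0.347594-0.937645i ⇒ D=-0.175003-0.472076i

Re=-0.1750 Im=-0.4721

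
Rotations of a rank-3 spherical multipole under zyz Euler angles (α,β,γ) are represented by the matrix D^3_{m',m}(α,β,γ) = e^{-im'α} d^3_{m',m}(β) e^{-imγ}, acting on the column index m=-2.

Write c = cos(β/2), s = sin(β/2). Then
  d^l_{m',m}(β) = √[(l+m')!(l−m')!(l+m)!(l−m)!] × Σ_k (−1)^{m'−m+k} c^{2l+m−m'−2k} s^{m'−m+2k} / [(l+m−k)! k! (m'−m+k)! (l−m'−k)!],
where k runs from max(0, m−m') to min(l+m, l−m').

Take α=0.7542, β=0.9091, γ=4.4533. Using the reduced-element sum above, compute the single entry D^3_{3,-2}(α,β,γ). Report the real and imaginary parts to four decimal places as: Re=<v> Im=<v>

First d^3_{3,-2}(β=0.9091), then the phase factors e^{-i(3)α} and e^{-i(-2)γ}:
c=cos(0.9091/2)=0.898459, s=sin(0.9091/2)=0.439058; N=√[720·1·1·120]=293.938769
k∈{0} keeps every argument non-negative
  k=0: (−1)^5·293.9388/(120)·0.8985^1·0.4391^5 = -0.035907
d^3_{3,-2}(0.9091) = -0.035907
D = (-0.637927-0.770097i)·(-0.035907)·(-0.868723+0.495298i) = -0.033595-0.012677i

Re=-0.0336 Im=-0.0127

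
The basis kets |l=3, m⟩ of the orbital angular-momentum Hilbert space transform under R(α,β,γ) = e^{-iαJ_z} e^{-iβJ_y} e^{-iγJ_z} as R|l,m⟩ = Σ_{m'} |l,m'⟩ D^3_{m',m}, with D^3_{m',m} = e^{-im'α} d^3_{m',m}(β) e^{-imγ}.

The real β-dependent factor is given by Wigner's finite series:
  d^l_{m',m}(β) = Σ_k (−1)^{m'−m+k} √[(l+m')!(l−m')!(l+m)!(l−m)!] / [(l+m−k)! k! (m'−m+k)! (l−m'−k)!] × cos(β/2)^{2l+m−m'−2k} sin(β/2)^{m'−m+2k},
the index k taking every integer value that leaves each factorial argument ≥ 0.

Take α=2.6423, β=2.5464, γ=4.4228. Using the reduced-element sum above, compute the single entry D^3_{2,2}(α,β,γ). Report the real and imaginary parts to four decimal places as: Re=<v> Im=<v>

Split into d^3_{2,2}(β=2.5464) × two z-phases.
Half-angle: c=0.293223, s=0.956044. N=√(120·1·120·1)=120.000000
Admissible k: 0..1 (factorial args all ≥0)
  k=0: (−1)^0·120.0000/(120)·0.2932^6·0.9560^0 = +0.000636
  k=1: (−1)^1·120.0000/(24)·0.2932^4·0.9560^2 = -0.033785
d^3_{2,2}(2.5464) = +0.000636 -0.033785 = -0.033149
Attach z-rotation phases: D = e^{-i(2)(2.6423)}·(-0.033149)·e^{-i(2)(4.4228)} = -0.000231+0.033148i

Re=-0.0002 Im=0.0331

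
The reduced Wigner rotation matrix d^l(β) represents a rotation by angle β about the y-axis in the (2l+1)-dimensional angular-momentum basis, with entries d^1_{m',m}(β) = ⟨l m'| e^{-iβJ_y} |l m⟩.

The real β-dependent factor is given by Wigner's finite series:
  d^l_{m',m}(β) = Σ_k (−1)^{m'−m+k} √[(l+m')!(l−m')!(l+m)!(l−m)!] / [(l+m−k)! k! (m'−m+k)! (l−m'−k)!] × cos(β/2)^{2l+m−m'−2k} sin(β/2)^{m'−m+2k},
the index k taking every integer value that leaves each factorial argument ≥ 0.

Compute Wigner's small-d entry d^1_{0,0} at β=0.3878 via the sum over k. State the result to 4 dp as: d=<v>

d^1_{0,0}(β=0.3878) via Wigner's sum:
Half-angle: c=0.981260, s=0.192687. N=√(1·1·1·1)=1.000000
The bounds max(0,m−m')=0 and min(l+m,l−m')=1 give 2 terms
  k=0: (−1)^0·1.0000/(1)·0.9813^2·0.1927^0 = +0.962872
  k=1: (−1)^1·1.0000/(1)·0.9813^0·0.1927^2 = -0.037128
d^1_{0,0}(0.3878) = +0.962872 -0.037128 = +0.925743

d=0.9257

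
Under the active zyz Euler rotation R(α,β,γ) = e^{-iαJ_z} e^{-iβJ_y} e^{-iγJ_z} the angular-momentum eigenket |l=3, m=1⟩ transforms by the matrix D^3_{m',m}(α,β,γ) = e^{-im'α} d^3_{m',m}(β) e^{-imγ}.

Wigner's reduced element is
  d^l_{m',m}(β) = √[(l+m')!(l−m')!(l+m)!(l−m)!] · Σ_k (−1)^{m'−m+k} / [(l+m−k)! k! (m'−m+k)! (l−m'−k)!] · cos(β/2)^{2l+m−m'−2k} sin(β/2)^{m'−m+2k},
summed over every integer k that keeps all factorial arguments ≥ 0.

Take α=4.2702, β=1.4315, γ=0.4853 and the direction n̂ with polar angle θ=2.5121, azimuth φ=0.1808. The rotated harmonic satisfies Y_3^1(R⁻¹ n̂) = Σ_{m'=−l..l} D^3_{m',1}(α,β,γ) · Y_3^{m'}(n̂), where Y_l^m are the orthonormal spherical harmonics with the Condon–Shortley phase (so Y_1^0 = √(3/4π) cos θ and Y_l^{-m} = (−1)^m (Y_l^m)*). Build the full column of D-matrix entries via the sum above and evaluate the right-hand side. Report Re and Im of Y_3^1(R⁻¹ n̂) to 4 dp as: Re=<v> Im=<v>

Re=-0.0067 Im=-0.0005

Need the full column D^3_{m',1} for m'=−3..3 at α=4.2702, β=1.4315, γ=0.4853.
cos(β/2)=0.754601, sin(β/2)=0.656184
d^3_{-3,1}: single k=4 term ⇒ +0.408867;  D = +0.397044-0.097614i
d^3_{-2,1}: k∈[3..4] ⇒ +0.767819 -0.290298 = +0.477521;  D = -0.095392+0.467896i
d^3_{-1,1}: k∈[2..4] ⇒ +0.837668 -0.844552 +0.079827 = +0.072944;  D = -0.058363-0.043755i
d^3_{0,1}: k∈[1..3] ⇒ +0.556165 -1.261655 +0.318006 = -0.387484;  D = -0.342743+0.180751i
d^3_{1,1}: k∈[0..2] ⇒ +0.184631 -1.116891 +0.633414 = -0.298846;  D = -0.012880-0.298568i
d^3_{2,1}: k∈[0..1] ⇒ -0.507707 +0.767819 = +0.260112;  D = -0.239672-0.101071i
d^3_{3,1}: single k=0 term ⇒ +0.540713;  D = +0.403095-0.360395i
Y_3^{m'}(θ=2.5121,φ=0.1808) and Σ D·Y over m':
  (+0.3970-0.0976i)·(+0.0729-0.0439i)  (-0.0954+0.4679i)·(-0.2678+0.1013i)  (-0.0584-0.0438i)·(+0.4243-0.0776i)  (-0.3427+0.1808i)·(-0.0805+0.0000i)  (-0.0129-0.2986i)·(-0.4243-0.0776i)  (-0.2397-0.1011i)·(-0.2678-0.1013i)  (+0.4031-0.3604i)·(-0.0729-0.0439i)
Y_3^1(R⁻¹ n̂) = -0.006718-0.000542i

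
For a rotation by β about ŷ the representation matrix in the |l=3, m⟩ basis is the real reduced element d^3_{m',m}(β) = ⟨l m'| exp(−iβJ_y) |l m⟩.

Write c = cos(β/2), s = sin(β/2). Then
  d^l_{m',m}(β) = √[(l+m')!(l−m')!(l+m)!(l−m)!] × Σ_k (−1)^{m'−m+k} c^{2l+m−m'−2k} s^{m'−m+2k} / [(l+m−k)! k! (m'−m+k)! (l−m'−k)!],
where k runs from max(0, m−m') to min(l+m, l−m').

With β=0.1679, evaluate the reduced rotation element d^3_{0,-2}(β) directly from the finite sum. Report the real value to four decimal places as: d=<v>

d^3_{0,-2}(β=0.1679) via Wigner's sum:
c=cos(0.1679/2)=0.996478, s=sin(0.1679/2)=0.083851; N=√[6·6·1·120]=65.726707
k: max(0,(-2)−(0))=0 … min(3+(-2),3−(0))=1
  k=0: (−1)^2·65.7267/(12)·0.9965^4·0.0839^2 = +0.037971
  k=1: (−1)^3·65.7267/(12)·0.9965^2·0.0839^4 = -0.000269
d^3_{0,-2}(0.1679) = +0.037971 -0.000269 = +0.037702

d=0.0377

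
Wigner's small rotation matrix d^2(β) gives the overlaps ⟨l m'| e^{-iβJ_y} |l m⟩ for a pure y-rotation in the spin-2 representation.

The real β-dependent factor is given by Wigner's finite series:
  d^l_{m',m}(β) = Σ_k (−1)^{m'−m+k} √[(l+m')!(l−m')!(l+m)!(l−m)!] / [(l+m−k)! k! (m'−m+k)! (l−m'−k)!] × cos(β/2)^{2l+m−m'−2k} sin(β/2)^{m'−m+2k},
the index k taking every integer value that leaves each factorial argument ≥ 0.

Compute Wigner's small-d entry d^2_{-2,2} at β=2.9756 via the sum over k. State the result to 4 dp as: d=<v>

d=0.9863

d^2_{-2,2}(β=2.9756) via Wigner's sum:
c=cos(2.9756/2)=0.082901, s=sin(2.9756/2)=0.996558; N=√[1·24·24·1]=24.000000
k: max(0,(2)−(-2))=4 … min(2+(2),2−(-2))=4
  k=4: (−1)^0·24.0000/(24)·0.0829^0·0.9966^4 = +0.986302
d^2_{-2,2}(2.9756) = +0.986302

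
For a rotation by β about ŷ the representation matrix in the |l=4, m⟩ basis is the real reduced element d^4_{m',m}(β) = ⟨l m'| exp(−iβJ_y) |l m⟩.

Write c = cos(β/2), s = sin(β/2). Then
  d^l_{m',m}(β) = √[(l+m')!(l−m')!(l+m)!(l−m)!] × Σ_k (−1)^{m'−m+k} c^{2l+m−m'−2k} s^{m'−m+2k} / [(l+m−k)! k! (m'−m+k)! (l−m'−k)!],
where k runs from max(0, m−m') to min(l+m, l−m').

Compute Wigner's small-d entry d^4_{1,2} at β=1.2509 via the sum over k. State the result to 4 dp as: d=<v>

d^4_{1,2}(β=1.2509) via Wigner's sum:
With c≡cos(β/2)=0.810700 and s≡sin(β/2)=0.585462, N=[120·6·720·2]^{1/2}=1018.233765
The bounds max(0,m−m')=1 and min(l+m,l−m')=3 give 3 terms
  k=1: (−1)^0·1018.2338/(240)·0.8107^7·0.5855^1 = +0.571683
  k=2: (−1)^1·1018.2338/(48)·0.8107^5·0.5855^3 = -1.490743
  k=3: (−1)^2·1018.2338/(72)·0.8107^3·0.5855^5 = +0.518310
d^4_{1,2}(1.2509) = +0.571683 -1.490743 +0.518310 = -0.400751

d=-0.4008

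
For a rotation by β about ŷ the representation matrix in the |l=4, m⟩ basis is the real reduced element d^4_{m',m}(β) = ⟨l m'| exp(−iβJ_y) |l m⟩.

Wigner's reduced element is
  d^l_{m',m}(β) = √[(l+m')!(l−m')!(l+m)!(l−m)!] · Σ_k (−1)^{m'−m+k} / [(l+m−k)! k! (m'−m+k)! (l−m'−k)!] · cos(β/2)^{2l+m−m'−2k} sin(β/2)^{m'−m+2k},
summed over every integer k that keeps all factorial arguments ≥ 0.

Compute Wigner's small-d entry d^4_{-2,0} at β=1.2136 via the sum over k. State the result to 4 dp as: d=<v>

d=-0.0500

d^4_{-2,0}(β=1.2136) via Wigner's sum:
Half-angle: c=0.821477, s=0.570242. N=√(2·720·24·24)=910.735966
k: max(0,(0)−(-2))=2 … min(4+(0),4−(-2))=4
  k=2: (−1)^0·910.7360/(96)·0.8215^6·0.5702^2 = +0.948007
  k=3: (−1)^1·910.7360/(36)·0.8215^4·0.5702^4 = -1.218169
  k=4: (−1)^2·910.7360/(96)·0.8215^2·0.5702^6 = +0.220123
d^4_{-2,0}(1.2136) = +0.948007 -1.218169 +0.220123 = -0.050038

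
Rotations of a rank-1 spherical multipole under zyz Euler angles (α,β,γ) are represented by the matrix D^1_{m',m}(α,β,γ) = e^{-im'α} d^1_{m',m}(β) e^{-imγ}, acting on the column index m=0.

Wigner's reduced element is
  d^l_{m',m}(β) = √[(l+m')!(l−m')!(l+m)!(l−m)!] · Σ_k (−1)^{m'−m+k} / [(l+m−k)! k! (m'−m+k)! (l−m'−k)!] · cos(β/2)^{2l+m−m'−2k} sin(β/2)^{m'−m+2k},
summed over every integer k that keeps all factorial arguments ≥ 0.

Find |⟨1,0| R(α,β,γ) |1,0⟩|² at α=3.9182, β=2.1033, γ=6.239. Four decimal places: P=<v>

P=0.2578

D^1_{0,0}(3.9182,2.1033,6.239) = e^{-i·0·3.9182}·d^1_{0,0}(2.1033)·e^{-i·0·6.239}. Compute d first:
With c≡cos(β/2)=0.496139 and s≡sin(β/2)=0.868243, N=[1·1·1·1]^{1/2}=1.000000
k∈{0,1} keeps every argument non-negative
  k=0: (−1)^0·1.0000/(1)·0.4961^2·0.8682^0 = +0.246154
  k=1: (−1)^1·1.0000/(1)·0.4961^0·0.8682^2 = -0.753846
d^1_{0,0}(2.1033) = +0.246154 -0.753846 = -0.507692
|D^1_{0,0}|² = |d^1_{0,0}(β)|² = (-0.507692)² = 0.257751 (the z-rotation phases have unit modulus)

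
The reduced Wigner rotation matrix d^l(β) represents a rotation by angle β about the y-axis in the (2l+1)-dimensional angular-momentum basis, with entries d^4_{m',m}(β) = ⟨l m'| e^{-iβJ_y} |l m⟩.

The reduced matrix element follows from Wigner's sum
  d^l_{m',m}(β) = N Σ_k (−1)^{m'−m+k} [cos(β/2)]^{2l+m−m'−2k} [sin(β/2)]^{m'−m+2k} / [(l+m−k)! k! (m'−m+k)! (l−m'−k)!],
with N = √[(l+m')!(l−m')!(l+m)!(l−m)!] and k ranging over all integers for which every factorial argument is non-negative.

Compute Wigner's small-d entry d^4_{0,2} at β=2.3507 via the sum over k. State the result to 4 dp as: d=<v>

d^4_{0,2}(β=2.3507) via Wigner's sum:
c=cos(2.3507/2)=0.385220, s=sin(2.3507/2)=0.922825; N=√[24·24·720·2]=910.735966
k: max(0,(2)−(0))=2 … min(4+(2),4−(0))=4
  k=2: (−1)^0·910.7360/(96)·0.3852^6·0.9228^2 = +0.026401
  k=3: (−1)^1·910.7360/(36)·0.3852^4·0.9228^4 = -0.404020
  k=4: (−1)^2·910.7360/(96)·0.3852^2·0.9228^6 = +0.869470
d^4_{0,2}(2.3507) = +0.026401 -0.404020 +0.869470 = +0.491851

d=0.4919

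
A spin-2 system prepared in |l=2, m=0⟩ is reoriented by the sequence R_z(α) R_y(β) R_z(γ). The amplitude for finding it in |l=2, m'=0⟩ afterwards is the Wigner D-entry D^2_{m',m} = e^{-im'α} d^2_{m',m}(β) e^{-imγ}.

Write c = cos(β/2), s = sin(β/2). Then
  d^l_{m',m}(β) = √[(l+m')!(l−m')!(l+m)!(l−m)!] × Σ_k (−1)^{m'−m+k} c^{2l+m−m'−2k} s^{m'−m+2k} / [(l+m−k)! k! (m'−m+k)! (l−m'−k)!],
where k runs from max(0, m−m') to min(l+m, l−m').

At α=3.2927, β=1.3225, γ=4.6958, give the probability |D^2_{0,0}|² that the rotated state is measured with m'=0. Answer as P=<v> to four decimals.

P=0.1676

D^2_{0,0}(3.2927,1.3225,4.6958) = e^{-i·0·3.2927}·d^2_{0,0}(1.3225)·e^{-i·0·4.6958}. Compute d first:
With c≡cos(β/2)=0.789225 and s≡sin(β/2)=0.614104, N=[2·2·2·2]^{1/2}=4.000000
k∈{0,1,2} keeps every argument non-negative
  k=0: (−1)^0·4.0000/(4)·0.7892^4·0.6141^0 = +0.387975
  k=1: (−1)^1·4.0000/(1)·0.7892^2·0.6141^2 = -0.939606
  k=2: (−1)^2·4.0000/(4)·0.7892^0·0.6141^4 = +0.142222
d^2_{0,0}(1.3225) = +0.387975 -0.939606 +0.142222 = -0.409408
|D^2_{0,0}|² = |d^2_{0,0}(β)|² = (-0.409408)² = 0.167615 (the z-rotation phases have unit modulus)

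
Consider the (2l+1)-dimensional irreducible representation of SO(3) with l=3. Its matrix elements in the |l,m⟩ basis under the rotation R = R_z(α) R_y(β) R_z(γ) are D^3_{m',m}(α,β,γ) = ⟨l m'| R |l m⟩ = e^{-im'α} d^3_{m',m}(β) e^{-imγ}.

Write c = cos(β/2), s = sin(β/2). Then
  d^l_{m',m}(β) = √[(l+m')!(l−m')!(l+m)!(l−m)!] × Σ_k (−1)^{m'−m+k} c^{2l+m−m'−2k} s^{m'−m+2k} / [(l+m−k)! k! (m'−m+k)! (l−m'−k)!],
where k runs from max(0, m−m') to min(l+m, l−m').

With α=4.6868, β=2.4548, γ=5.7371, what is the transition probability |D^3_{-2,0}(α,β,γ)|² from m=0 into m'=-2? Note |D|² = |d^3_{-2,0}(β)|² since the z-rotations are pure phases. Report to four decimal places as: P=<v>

P=0.1812

First d^3_{-2,0}(β=2.4548), then the phase factors e^{-i(-2)α} and e^{-i(0)γ}:
Half-angle: c=0.336687, s=0.941617. N=√(1·120·6·6)=65.726707
k∈{2,3} keeps every argument non-negative
  k=2: (−1)^0·65.7267/(12)·0.3367^4·0.9416^2 = +0.062404
  k=3: (−1)^1·65.7267/(12)·0.3367^2·0.9416^4 = -0.488101
d^3_{-2,0}(2.4548) = +0.062404 -0.488101 = -0.425697
|D^3_{-2,0}|² = |d^3_{-2,0}(β)|² = (-0.425697)² = 0.181218 (the z-rotation phases have unit modulus)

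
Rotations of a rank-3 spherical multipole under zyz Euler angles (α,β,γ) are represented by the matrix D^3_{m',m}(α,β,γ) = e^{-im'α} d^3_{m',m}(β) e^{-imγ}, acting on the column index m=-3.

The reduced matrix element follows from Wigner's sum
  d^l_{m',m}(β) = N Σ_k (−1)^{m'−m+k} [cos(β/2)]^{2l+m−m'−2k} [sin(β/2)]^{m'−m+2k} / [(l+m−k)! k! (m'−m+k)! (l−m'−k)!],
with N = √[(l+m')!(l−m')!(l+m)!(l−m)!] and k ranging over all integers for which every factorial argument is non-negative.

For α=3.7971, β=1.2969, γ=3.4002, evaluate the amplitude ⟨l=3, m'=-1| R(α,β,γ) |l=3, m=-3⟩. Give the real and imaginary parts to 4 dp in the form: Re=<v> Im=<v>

D^3_{-1,-3}(3.7971,1.2969,3.4002) = e^{-i·-1·3.7971}·d^3_{-1,-3}(1.2969)·e^{-i·-3·3.4002}. Compute d first:
Half-angle: c=0.797021, s=0.603952. N=√(2·24·1·720)=185.903201
k∈{0} keeps every argument non-negative
  k=0: (−1)^2·185.9032/(48)·0.7970^4·0.6040^2 = +0.570071
d^3_{-1,-3}(1.2969) = +0.570071
Phases: e^{-i·(-1)·3.7971}=-0.792739-0.609562i, e^{-i·(-3)·3.4002}=-0.713846-0.700303i ⇒ D=+0.079249+0.564536i

Re=0.0792 Im=0.5645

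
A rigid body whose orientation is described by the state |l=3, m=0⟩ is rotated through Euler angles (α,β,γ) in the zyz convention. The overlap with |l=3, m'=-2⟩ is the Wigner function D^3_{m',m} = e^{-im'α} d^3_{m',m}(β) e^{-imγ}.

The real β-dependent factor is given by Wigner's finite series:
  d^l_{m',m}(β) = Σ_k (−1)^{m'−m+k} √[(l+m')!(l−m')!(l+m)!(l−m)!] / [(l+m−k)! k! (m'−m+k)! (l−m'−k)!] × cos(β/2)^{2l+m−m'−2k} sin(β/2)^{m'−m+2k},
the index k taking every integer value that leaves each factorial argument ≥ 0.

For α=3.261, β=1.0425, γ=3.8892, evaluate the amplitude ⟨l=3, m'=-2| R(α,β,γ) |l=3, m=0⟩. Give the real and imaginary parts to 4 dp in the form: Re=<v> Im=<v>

Split into d^3_{-2,0}(β=1.0425) × two z-phases.
c=cos(1.0425/2)=0.867197, s=sin(1.0425/2)=0.497965; N=√[1·120·6·6]=65.726707
k: max(0,(0)−(-2))=2 … min(3+(0),3−(-2))=3
  k=2: (−1)^0·65.7267/(12)·0.8672^4·0.4980^2 = +0.768120
  k=3: (−1)^1·65.7267/(12)·0.8672^2·0.4980^4 = -0.253274
d^3_{-2,0}(1.0425) = +0.768120 -0.253274 = +0.514847
Attach z-rotation phases: D = e^{-i(-2)(3.261)}·(+0.514847)·e^{-i(0)(3.8892)} = +0.500235+0.121788i

Re=0.5002 Im=0.1218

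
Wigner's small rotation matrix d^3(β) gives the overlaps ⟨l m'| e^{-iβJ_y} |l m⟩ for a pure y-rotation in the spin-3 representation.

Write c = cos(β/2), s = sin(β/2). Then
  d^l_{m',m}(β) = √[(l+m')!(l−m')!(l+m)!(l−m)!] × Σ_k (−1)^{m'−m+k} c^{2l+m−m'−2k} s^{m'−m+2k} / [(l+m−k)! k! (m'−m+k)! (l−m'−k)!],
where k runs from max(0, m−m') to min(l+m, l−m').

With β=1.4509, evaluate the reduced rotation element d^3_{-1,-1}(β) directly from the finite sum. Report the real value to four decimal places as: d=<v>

d=-0.2773

d^3_{-1,-1}(β=1.4509) via Wigner's sum:
With c≡cos(β/2)=0.748201 and s≡sin(β/2)=0.663472, N=[2·24·2·24]^{1/2}=48.000000
The bounds max(0,m−m')=0 and min(l+m,l−m')=2 give 3 terms
  k=0: (−1)^0·48.0000/(48)·0.7482^6·0.6635^0 = +0.175432
  k=1: (−1)^1·48.0000/(6)·0.7482^4·0.6635^2 = -1.103592
  k=2: (−1)^2·48.0000/(8)·0.7482^2·0.6635^4 = +0.650847
d^3_{-1,-1}(1.4509) = +0.175432 -1.103592 +0.650847 = -0.277313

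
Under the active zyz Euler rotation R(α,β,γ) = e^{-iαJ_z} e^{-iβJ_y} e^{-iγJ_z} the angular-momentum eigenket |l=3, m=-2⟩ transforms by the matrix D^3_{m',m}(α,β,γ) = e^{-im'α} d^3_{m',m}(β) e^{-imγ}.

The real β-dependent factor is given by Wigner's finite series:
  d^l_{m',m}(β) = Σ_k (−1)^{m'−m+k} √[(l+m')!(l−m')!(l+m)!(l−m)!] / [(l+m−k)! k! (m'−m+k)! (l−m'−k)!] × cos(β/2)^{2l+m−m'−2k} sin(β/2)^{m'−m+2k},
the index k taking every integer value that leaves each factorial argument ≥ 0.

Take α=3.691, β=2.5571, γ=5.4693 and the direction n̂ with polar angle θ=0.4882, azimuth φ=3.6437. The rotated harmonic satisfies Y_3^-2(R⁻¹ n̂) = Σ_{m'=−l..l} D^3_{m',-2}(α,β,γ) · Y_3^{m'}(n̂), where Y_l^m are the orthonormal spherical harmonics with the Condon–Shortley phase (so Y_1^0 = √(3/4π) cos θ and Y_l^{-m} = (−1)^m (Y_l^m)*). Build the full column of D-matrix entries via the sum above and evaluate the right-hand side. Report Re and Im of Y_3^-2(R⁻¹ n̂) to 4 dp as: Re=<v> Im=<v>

Re=0.0404 Im=0.3747

Need the full column D^3_{m',-2} for m'=−3..3 at α=3.691, β=2.5571, γ=5.4693.
cos(β/2)=0.288104, sin(β/2)=0.957599
d^3_{-3,-2}: single k=1 term ⇒ +0.004656;  D = -0.004655-0.000095i
d^3_{-2,-2}: k∈[0..1] ⇒ +0.000572 -0.031589 = -0.031017;  D = -0.026778+0.015652i
d^3_{-1,-2}: k∈[0..1] ⇒ -0.006011 +0.132810 = +0.126799;  D = -0.059947+0.111733i
d^3_{0,-2}: k∈[0..1] ⇒ +0.034604 -0.382291 = -0.347687;  D = +0.019799+0.347123i
d^3_{1,-2}: k∈[0..1] ⇒ -0.132810 +0.733615 = +0.600805;  D = +0.342398+0.493691i
d^3_{2,-2}: k∈[0..1] ⇒ +0.348982 -0.771085 = -0.422103;  D = +0.386272+0.170190i
d^3_{3,-2}: single k=0 term ⇒ -0.568255;  D = -0.563131+0.076144i
Y_3^{m'}(θ=0.4882,φ=3.6437) and Σ D·Y over m':
  (-0.0047-0.0001i)·(-0.0028+0.0430i)  (-0.0268+0.0157i)·(+0.1066-0.1675i)  (-0.0599+0.1117i)·(-0.3853+0.2116i)  (+0.0198+0.3471i)·(+0.2966+0.0000i)  (+0.3424+0.4937i)·(+0.3853+0.2116i)  (+0.3863+0.1702i)·(+0.1066+0.1675i)  (-0.5631+0.0761i)·(+0.0028+0.0430i)
Y_3^-2(R⁻¹ n̂) = +0.040431+0.374734i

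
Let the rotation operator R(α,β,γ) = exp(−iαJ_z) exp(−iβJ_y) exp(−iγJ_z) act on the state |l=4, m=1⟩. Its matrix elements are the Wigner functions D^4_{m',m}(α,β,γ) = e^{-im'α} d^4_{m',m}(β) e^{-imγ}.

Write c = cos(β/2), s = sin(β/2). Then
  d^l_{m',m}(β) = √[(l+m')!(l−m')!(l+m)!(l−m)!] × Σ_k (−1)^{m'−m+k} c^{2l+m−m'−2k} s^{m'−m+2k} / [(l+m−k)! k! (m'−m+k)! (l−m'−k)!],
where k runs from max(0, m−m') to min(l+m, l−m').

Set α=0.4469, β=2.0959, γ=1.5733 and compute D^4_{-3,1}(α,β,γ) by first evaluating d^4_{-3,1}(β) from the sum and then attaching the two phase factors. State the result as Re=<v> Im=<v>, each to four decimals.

Re=-0.3636 Im=0.0861

First d^4_{-3,1}(β=2.0959), then the phase factors e^{-i(-3)α} and e^{-i(1)γ}:
Half-angle: c=0.499348, s=0.866401. N=√(1·5040·120·6)=1904.940944
Admissible k: 4..5 (factorial args all ≥0)
  k=4: (−1)^0·1904.9409/(144)·0.4993^4·0.8664^4 = +0.463457
  k=5: (−1)^1·1904.9409/(240)·0.4993^2·0.8664^6 = -0.837128
d^4_{-3,1}(2.0959) = +0.463457 -0.837128 = -0.373671
Phases: e^{-i·(-3)·0.4469}=+0.228071+0.973644i, e^{-i·(1)·1.5733}=-0.002504-0.999997i ⇒ D=-0.363608+0.086134i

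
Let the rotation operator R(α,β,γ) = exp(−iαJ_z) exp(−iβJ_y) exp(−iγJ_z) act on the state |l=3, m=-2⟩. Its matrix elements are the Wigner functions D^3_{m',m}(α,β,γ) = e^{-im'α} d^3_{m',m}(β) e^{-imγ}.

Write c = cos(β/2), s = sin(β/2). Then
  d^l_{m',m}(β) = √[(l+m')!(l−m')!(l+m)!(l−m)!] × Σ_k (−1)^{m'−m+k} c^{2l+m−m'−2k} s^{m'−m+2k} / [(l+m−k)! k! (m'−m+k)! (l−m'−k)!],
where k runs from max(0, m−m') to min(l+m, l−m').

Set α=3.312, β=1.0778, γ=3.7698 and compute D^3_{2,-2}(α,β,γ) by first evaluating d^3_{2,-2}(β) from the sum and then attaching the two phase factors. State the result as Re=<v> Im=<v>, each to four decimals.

First d^3_{2,-2}(β=1.0778), then the phase factors e^{-i(2)α} and e^{-i(-2)γ}:
c=cos(1.0778/2)=0.858274, s=sin(1.0778/2)=0.513192; N=√[120·1·1·120]=120.000000
The bounds max(0,m−m')=0 and min(l+m,l−m')=1 give 2 terms
  k=0: (−1)^4·120.0000/(24)·0.8583^2·0.5132^4 = +0.255471
  k=1: (−1)^5·120.0000/(120)·0.8583^0·0.5132^6 = -0.018268
d^3_{2,-2}(1.0778) = +0.255471 -0.018268 = +0.237204
Attach z-rotation phases: D = e^{-i(2)(3.312)}·(+0.237204)·e^{-i(-2)(3.7698)} = +0.144532+0.188085i

Re=0.1445 Im=0.1881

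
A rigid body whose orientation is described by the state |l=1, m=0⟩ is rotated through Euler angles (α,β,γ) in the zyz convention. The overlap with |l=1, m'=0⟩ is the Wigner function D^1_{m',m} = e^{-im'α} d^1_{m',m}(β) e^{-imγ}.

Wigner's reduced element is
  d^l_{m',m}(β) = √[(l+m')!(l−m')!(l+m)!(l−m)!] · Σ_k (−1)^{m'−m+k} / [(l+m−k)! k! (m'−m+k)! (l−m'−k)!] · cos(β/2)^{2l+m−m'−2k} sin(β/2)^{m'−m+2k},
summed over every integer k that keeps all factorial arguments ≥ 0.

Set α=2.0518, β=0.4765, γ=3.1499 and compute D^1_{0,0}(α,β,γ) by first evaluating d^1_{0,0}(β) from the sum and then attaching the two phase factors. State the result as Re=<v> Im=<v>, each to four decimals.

D^1_{0,0}(2.0518,0.4765,3.1499) = e^{-i·0·2.0518}·d^1_{0,0}(0.4765)·e^{-i·0·3.1499}. Compute d first:
c=cos(0.4765/2)=0.971752, s=sin(0.4765/2)=0.236002; N=√[1·1·1·1]=1.000000
Admissible k: 0..1 (factorial args all ≥0)
  k=0: (−1)^0·1.0000/(1)·0.9718^2·0.2360^0 = +0.944303
  k=1: (−1)^1·1.0000/(1)·0.9718^0·0.2360^2 = -0.055697
d^1_{0,0}(0.4765) = +0.944303 -0.055697 = +0.888606
Attach z-rotation phases: D = e^{-i(0)(2.0518)}·(+0.888606)·e^{-i(0)(3.1499)} = +0.888606+0.000000i

Re=0.8886 Im=0.0000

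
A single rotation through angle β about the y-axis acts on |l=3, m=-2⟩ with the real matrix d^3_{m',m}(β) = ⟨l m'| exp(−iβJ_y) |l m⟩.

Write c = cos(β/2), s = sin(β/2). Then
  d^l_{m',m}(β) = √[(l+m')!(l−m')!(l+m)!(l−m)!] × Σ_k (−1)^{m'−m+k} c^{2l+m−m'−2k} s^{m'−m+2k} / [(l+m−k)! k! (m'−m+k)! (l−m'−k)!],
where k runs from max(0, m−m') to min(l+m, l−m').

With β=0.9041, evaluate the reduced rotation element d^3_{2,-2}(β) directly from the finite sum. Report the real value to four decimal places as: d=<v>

d=0.1404

d^3_{2,-2}(β=0.9041) via Wigner's sum:
Half-angle: c=0.899554, s=0.436811. N=√(120·1·1·120)=120.000000
k∈{0,1} keeps every argument non-negative
  k=0: (−1)^4·120.0000/(24)·0.8996^2·0.4368^4 = +0.147298
  k=1: (−1)^5·120.0000/(120)·0.8996^0·0.4368^6 = -0.006946
d^3_{2,-2}(0.9041) = +0.147298 -0.006946 = +0.140351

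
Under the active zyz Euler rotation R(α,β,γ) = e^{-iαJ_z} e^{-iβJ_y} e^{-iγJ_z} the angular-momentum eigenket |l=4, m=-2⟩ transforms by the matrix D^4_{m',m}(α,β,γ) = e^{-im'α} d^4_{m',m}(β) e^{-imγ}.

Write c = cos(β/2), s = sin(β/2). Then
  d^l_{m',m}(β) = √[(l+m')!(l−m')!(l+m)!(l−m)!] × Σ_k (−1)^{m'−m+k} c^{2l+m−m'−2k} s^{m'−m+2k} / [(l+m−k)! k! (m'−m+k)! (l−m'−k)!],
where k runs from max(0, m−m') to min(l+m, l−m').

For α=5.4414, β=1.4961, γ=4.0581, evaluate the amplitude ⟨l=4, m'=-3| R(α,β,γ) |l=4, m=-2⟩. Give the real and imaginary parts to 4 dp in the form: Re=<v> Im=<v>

D^4_{-3,-2}(5.4414,1.4961,4.0581) = e^{-i·-3·5.4414}·d^4_{-3,-2}(1.4961)·e^{-i·-2·4.0581}. Compute d first:
With c≡cos(β/2)=0.733017 and s≡sin(β/2)=0.680211, N=[1·5040·2·720]^{1/2}=2693.993318
Admissible k: 1..2 (factorial args all ≥0)
  k=1: (−1)^0·2693.9933/(720)·0.7330^7·0.6802^1 = +0.289404
  k=2: (−1)^1·2693.9933/(240)·0.7330^5·0.6802^3 = -0.747627
d^4_{-3,-2}(1.4961) = +0.289404 -0.747627 = -0.458223
Attach z-rotation phases: D = e^{-i(-3)(5.4414)}·(-0.458223)·e^{-i(-2)(4.0581)} = -0.352719+0.292502i

Re=-0.3527 Im=0.2925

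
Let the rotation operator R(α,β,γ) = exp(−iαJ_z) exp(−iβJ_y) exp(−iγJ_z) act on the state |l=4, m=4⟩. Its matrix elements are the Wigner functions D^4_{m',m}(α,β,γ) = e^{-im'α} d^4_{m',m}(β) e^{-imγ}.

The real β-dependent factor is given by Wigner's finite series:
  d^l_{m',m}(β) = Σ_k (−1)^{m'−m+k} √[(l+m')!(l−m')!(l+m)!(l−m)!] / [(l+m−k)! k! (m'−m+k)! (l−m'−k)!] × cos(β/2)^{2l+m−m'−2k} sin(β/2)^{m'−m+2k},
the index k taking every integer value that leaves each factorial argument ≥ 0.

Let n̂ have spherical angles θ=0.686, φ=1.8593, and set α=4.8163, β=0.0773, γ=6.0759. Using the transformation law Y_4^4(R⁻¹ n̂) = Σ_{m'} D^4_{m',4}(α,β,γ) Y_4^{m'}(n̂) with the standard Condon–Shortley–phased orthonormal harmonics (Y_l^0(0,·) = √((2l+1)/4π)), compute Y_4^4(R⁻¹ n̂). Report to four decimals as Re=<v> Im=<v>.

Need the full column D^4_{m',4} for m'=−4..4 at α=4.8163, β=0.0773, γ=6.0759.
cos(β/2)=0.999253, sin(β/2)=0.038640
d^4_{-4,4}: single k=8 term ⇒ +0.000000;  D = +0.000000+0.000000i
d^4_{-3,4}: single k=7 term ⇒ +0.000000;  D = -0.000000+0.000000i
d^4_{-2,4}: single k=6 term ⇒ +0.000000;  D = -0.000000-0.000000i
d^4_{-1,4}: single k=5 term ⇒ +0.000001;  D = +0.000001-0.000000i
d^4_{0,4}: single k=4 term ⇒ +0.000019;  D = +0.000013+0.000014i
d^4_{1,4}: single k=3 term ⇒ +0.000430;  D = -0.000285+0.000322i
d^4_{2,4}: single k=2 term ⇒ +0.007865;  D = -0.006395-0.004578i
d^4_{3,4}: single k=1 term ⇒ +0.108721;  D = +0.053777-0.094490i
d^4_{4,4}: single k=0 term ⇒ +0.994041;  D = +0.910264+0.399420i
Y_4^{m'}(θ=0.686,φ=1.8593) and Σ D·Y over m':
  (+0.0000+0.0000i)·(+0.0288-0.0652i)  (-0.0000+0.0000i)·(+0.1874+0.1596i)  (-0.0000-0.0000i)·(-0.3590+0.2337i)  (+0.0000-0.0000i)·(-0.0786-0.2648i)  (+0.0000+0.0000i)·(-0.2555+0.0000i)  (-0.0003+0.0003i)·(+0.0786-0.2648i)  (-0.0064-0.0046i)·(-0.3590-0.2337i)  (+0.0538-0.0945i)·(-0.1874+0.1596i)  (+0.9103+0.3994i)·(+0.0288+0.0652i)
Y_4^4(R⁻¹ n̂) = +0.006517+0.100354i

Re=0.0065 Im=0.1004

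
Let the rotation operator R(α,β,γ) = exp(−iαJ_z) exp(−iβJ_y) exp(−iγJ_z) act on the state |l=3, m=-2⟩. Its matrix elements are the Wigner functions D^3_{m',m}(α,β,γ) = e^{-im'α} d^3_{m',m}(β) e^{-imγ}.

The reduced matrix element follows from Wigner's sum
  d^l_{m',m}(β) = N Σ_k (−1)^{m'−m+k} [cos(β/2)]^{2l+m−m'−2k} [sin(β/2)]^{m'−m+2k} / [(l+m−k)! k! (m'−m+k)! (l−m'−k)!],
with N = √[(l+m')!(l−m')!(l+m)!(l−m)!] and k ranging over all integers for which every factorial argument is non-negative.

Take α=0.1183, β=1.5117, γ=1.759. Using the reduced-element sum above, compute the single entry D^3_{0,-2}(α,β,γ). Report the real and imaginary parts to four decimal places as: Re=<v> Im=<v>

Split into d^3_{0,-2}(β=1.5117) × two z-phases.
Half-angle: c=0.727689, s=0.685907. N=√(6·6·1·120)=65.726707
Admissible k: 0..1 (factorial args all ≥0)
  k=0: (−1)^2·65.7267/(12)·0.7277^4·0.6859^2 = +0.722561
  k=1: (−1)^3·65.7267/(12)·0.7277^2·0.6859^4 = -0.641969
d^3_{0,-2}(1.5117) = +0.722561 -0.641969 = +0.080592
Attach z-rotation phases: D = e^{-i(0)(0.1183)}·(+0.080592)·e^{-i(-2)(1.759)} = -0.074950-0.029624i

Re=-0.0749 Im=-0.0296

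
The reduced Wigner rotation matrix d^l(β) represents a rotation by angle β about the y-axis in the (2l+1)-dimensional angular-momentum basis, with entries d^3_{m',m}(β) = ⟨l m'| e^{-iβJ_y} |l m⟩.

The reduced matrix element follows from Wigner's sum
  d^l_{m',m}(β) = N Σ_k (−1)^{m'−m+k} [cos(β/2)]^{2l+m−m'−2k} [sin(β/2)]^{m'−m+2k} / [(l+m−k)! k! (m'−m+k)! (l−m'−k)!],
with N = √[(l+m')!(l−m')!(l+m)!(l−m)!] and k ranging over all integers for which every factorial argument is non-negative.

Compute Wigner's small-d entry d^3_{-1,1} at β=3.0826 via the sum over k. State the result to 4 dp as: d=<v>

d^3_{-1,1}(β=3.0826) via Wigner's sum:
Half-angle: c=0.029492, s=0.999565. N=√(2·24·24·2)=48.000000
Admissible k: 2..4 (factorial args all ≥0)
  k=2: (−1)^0·48.0000/(8)·0.0295^4·0.9996^2 = +0.000005
  k=3: (−1)^1·48.0000/(6)·0.0295^2·0.9996^4 = -0.006946
  k=4: (−1)^2·48.0000/(48)·0.0295^0·0.9996^6 = +0.997393
d^3_{-1,1}(3.0826) = +0.000005 -0.006946 +0.997393 = +0.990451

d=0.9905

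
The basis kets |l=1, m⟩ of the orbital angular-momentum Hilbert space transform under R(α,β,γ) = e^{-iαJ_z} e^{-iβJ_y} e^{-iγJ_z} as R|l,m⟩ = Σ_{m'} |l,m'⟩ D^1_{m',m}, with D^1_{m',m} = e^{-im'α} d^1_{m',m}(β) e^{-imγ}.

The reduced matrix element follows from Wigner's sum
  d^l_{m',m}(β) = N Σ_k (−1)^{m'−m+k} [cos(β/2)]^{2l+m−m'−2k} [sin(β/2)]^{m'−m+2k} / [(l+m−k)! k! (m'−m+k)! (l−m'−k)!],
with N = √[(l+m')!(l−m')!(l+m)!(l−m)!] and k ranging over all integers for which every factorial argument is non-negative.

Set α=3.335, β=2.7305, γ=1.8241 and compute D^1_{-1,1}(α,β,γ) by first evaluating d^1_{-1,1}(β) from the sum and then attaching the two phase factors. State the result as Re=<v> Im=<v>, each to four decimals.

Split into d^1_{-1,1}(β=2.7305) × two z-phases.
Half-angle: c=0.204102, s=0.978950. N=√(1·2·2·1)=2.000000
Admissible k: 2..2 (factorial args all ≥0)
  k=2: (−1)^0·2.0000/(2)·0.2041^0·0.9789^2 = +0.958342
d^1_{-1,1}(2.7305) = +0.958342
D = (-0.981355-0.192204i)·(+0.958342)·(-0.250604-0.968090i) = +0.057367+0.956624i

Re=0.0574 Im=0.9566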